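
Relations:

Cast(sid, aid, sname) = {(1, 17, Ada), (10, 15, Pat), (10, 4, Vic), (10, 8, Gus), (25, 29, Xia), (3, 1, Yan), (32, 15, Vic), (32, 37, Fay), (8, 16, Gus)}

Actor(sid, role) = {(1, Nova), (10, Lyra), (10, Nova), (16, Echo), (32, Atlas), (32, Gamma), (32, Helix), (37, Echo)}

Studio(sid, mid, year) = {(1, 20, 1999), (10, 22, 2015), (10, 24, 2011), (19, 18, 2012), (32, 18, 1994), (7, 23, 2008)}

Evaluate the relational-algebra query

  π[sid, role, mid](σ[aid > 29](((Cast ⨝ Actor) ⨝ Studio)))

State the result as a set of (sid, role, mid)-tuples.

{(32, Atlas, 18), (32, Gamma, 18), (32, Helix, 18)}

Joining Cast and Actor on sid yields {(1, 17, Ada, Nova), (10, 15, Pat, Lyra), (10, 15, Pat, Nova), (10, 4, Vic, Lyra), (10, 4, Vic, Nova), (10, 8, Gus, Lyra), (10, 8, Gus, Nova), (32, 15, Vic, Atlas), (32, 15, Vic, Gamma), (32, 15, Vic, Helix), (32, 37, Fay, Atlas), (32, 37, Fay, Gamma), (32, 37, Fay, Helix)}.
Joining (Cast ⨝ Actor) and Studio on sid yields {(1, 17, Ada, Nova, 20, 1999), (10, 15, Pat, Lyra, 22, 2015), (10, 15, Pat, Lyra, 24, 2011), (10, 15, Pat, Nova, 22, 2015), (10, 15, Pat, Nova, 24, 2011), (10, 4, Vic, Lyra, 22, 2015), (10, 4, Vic, Lyra, 24, 2011), (10, 4, Vic, Nova, 22, 2015), (10, 4, Vic, Nova, 24, 2011), (10, 8, Gus, Lyra, 22, 2015), (10, 8, Gus, Lyra, 24, 2011), (10, 8, Gus, Nova, 22, 2015), (10, 8, Gus, Nova, 24, 2011), (32, 15, Vic, Atlas, 18, 1994), (32, 15, Vic, Gamma, 18, 1994), (32, 15, Vic, Helix, 18, 1994), (32, 37, Fay, Atlas, 18, 1994), (32, 37, Fay, Gamma, 18, 1994), (32, 37, Fay, Helix, 18, 1994)}.
Apply σ_{aid > 29}; surviving tuples: {(32, 37, Fay, Atlas, 18, 1994), (32, 37, Fay, Gamma, 18, 1994), (32, 37, Fay, Helix, 18, 1994)}
Keep only column(s) sid, role, mid: {(32, Atlas, 18), (32, Gamma, 18), (32, Helix, 18)}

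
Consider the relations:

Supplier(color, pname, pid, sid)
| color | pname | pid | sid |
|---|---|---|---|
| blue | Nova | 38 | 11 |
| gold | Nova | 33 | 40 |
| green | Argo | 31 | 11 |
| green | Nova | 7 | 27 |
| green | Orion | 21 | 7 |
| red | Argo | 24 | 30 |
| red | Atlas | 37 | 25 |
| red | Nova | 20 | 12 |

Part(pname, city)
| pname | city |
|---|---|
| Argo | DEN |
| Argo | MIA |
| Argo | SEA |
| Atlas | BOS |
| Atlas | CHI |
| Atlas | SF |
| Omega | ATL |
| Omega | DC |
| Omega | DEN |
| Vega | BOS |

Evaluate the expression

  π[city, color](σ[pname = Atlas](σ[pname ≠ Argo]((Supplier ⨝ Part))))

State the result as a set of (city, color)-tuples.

Supplier ⋈ Part (natural join on pname): {(green, Argo, 31, 11, DEN), (green, Argo, 31, 11, MIA), (green, Argo, 31, 11, SEA), (red, Argo, 24, 30, DEN), (red, Argo, 24, 30, MIA), (red, Argo, 24, 30, SEA), (red, Atlas, 37, 25, BOS), (red, Atlas, 37, 25, CHI), (red, Atlas, 37, 25, SF)}
σ[pname ≠ Argo]: keep tuples satisfying pname ≠ Argo → {(red, Atlas, 37, 25, BOS), (red, Atlas, 37, 25, CHI), (red, Atlas, 37, 25, SF)}
σ[pname = Atlas]: keep tuples satisfying pname = Atlas → {(red, Atlas, 37, 25, BOS), (red, Atlas, 37, 25, CHI), (red, Atlas, 37, 25, SF)}
Keep only column(s) city, color: {(BOS, red), (CHI, red), (SF, red)}

{(BOS, red), (CHI, red), (SF, red)}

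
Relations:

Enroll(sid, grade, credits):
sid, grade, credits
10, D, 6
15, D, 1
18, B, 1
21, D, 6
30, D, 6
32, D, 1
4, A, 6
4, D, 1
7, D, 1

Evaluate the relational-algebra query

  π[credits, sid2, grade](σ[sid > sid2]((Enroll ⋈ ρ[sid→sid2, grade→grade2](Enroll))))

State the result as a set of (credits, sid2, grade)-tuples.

ρ[sid→sid2, grade→grade2]: schema becomes (sid2, grade2, credits); tuples unchanged.
Enroll ⋈ ρ[sid→sid2, grade→grade2](Enroll) (natural join on credits): {(10, D, 6, 10, D), (10, D, 6, 21, D), (10, D, 6, 30, D), (10, D, 6, 4, A), (15, D, 1, 15, D), (15, D, 1, 18, B), (15, D, 1, 32, D), (15, D, 1, 4, D), (15, D, 1, 7, D), (18, B, 1, 15, D), (18, B, 1, 18, B), (18, B, 1, 32, D), (18, B, 1, 4, D), (18, B, 1, 7, D), (21, D, 6, 10, D), (21, D, 6, 21, D), (21, D, 6, 30, D), (21, D, 6, 4, A), (30, D, 6, 10, D), (30, D, 6, 21, D), (30, D, 6, 30, D), (30, D, 6, 4, A), (32, D, 1, 15, D), (32, D, 1, 18, B), (32, D, 1, 32, D), (32, D, 1, 4, D), (32, D, 1, 7, D), (4, A, 6, 10, D), (4, A, 6, 21, D), (4, A, 6, 30, D), (4, A, 6, 4, A), (4, D, 1, 15, D), (4, D, 1, 18, B), (4, D, 1, 32, D), (4, D, 1, 4, D), (4, D, 1, 7, D), (7, D, 1, 15, D), (7, D, 1, 18, B), (7, D, 1, 32, D), (7, D, 1, 4, D), (7, D, 1, 7, D)}
σ[sid > sid2]: keep tuples satisfying sid > sid2 → {(10, D, 6, 4, A), (15, D, 1, 4, D), (15, D, 1, 7, D), (18, B, 1, 15, D), (18, B, 1, 4, D), (18, B, 1, 7, D), (21, D, 6, 10, D), (21, D, 6, 4, A), (30, D, 6, 10, D), (30, D, 6, 21, D), (30, D, 6, 4, A), (32, D, 1, 15, D), (32, D, 1, 18, B), (32, D, 1, 4, D), (32, D, 1, 7, D), (7, D, 1, 4, D)}
Projecting to credits, sid2, grade (6 duplicate(s) eliminated): {(1, 15, B), (1, 15, D), (1, 18, D), (1, 4, B), (1, 4, D), (1, 7, B), (1, 7, D), (6, 10, D), (6, 21, D), (6, 4, D)}

{(1, 15, B), (1, 15, D), (1, 18, D), (1, 4, B), (1, 4, D), (1, 7, B), (1, 7, D), (6, 10, D), (6, 21, D), (6, 4, D)}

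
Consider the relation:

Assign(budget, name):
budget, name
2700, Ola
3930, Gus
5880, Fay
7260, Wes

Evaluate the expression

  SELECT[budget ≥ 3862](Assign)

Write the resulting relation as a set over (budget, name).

{(3930, Gus), (5880, Fay), (7260, Wes)}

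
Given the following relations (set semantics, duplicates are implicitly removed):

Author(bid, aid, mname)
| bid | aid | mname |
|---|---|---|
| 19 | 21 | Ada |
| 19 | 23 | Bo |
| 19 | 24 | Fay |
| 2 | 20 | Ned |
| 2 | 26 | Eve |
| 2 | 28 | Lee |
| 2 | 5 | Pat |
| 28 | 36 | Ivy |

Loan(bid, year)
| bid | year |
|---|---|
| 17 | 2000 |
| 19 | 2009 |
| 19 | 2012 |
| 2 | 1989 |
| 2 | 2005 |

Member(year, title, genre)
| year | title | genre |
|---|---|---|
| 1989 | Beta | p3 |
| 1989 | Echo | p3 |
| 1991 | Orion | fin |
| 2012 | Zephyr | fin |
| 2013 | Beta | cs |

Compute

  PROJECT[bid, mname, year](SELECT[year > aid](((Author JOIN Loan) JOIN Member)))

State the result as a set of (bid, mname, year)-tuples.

Author ⋈ Loan (natural join on bid): {(19, 21, Ada, 2009), (19, 21, Ada, 2012), (19, 23, Bo, 2009), (19, 23, Bo, 2012), (19, 24, Fay, 2009), (19, 24, Fay, 2012), (2, 20, Ned, 1989), (2, 20, Ned, 2005), (2, 26, Eve, 1989), (2, 26, Eve, 2005), (2, 28, Lee, 1989), (2, 28, Lee, 2005), (2, 5, Pat, 1989), (2, 5, Pat, 2005)}
(Author JOIN Loan) ⋈ Member (natural join on year): {(19, 21, Ada, 2012, Zephyr, fin), (19, 23, Bo, 2012, Zephyr, fin), (19, 24, Fay, 2012, Zephyr, fin), (2, 20, Ned, 1989, Beta, p3), (2, 20, Ned, 1989, Echo, p3), (2, 26, Eve, 1989, Beta, p3), (2, 26, Eve, 1989, Echo, p3), (2, 28, Lee, 1989, Beta, p3), (2, 28, Lee, 1989, Echo, p3), (2, 5, Pat, 1989, Beta, p3), (2, 5, Pat, 1989, Echo, p3)}
σ[year > aid]: keep tuples satisfying year > aid → {(19, 21, Ada, 2012, Zephyr, fin), (19, 23, Bo, 2012, Zephyr, fin), (19, 24, Fay, 2012, Zephyr, fin), (2, 20, Ned, 1989, Beta, p3), (2, 20, Ned, 1989, Echo, p3), (2, 26, Eve, 1989, Beta, p3), (2, 26, Eve, 1989, Echo, p3), (2, 28, Lee, 1989, Beta, p3), (2, 28, Lee, 1989, Echo, p3), (2, 5, Pat, 1989, Beta, p3), (2, 5, Pat, 1989, Echo, p3)}
π_{bid, mname, year} gives {(19, Ada, 2012), (19, Bo, 2012), (19, Fay, 2012), (2, Eve, 1989), (2, Lee, 1989), (2, Ned, 1989), (2, Pat, 1989)} (4 duplicate(s) eliminated).

{(19, Ada, 2012), (19, Bo, 2012), (19, Fay, 2012), (2, Eve, 1989), (2, Lee, 1989), (2, Ned, 1989), (2, Pat, 1989)}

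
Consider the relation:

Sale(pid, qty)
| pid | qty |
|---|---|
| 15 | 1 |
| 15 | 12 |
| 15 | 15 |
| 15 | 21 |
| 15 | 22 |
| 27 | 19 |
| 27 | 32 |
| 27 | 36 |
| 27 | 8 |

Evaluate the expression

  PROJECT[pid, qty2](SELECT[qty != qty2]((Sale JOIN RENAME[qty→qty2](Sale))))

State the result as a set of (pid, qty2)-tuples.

{(15, 1), (15, 12), (15, 15), (15, 21), (15, 22), (27, 19), (27, 32), (27, 36), (27, 8)}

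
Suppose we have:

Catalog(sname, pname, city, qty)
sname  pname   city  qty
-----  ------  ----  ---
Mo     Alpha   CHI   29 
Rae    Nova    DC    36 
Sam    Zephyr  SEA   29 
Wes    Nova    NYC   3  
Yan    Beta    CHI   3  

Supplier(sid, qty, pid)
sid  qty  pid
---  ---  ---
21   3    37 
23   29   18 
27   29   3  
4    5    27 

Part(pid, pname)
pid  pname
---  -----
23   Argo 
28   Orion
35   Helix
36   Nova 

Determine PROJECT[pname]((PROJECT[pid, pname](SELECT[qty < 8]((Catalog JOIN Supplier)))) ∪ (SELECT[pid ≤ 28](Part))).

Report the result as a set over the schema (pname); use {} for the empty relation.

Joining Catalog and Supplier on qty yields {(Mo, Alpha, CHI, 29, 23, 18), (Mo, Alpha, CHI, 29, 27, 3), (Sam, Zephyr, SEA, 29, 23, 18), (Sam, Zephyr, SEA, 29, 27, 3), (Wes, Nova, NYC, 3, 21, 37), (Yan, Beta, CHI, 3, 21, 37)}.
Filtering on qty < 8 leaves {(Wes, Nova, NYC, 3, 21, 37), (Yan, Beta, CHI, 3, 21, 37)}.
π[pid, pname]: project onto (pid, pname) → {(37, Beta), (37, Nova)}
Filtering on pid ≤ 28 leaves {(23, Argo), (28, Orion)}.
Taking the union: {(23, Argo), (28, Orion), (37, Beta), (37, Nova)}
π[pname]: project onto (pname) → {Argo, Beta, Nova, Orion}

{Argo, Beta, Nova, Orion}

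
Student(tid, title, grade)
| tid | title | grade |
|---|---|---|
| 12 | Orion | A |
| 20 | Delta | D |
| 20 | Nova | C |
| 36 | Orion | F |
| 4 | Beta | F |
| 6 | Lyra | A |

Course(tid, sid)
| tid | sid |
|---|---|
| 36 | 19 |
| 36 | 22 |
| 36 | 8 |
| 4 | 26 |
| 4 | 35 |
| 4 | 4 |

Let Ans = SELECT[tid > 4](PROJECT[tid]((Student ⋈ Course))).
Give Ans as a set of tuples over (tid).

{36}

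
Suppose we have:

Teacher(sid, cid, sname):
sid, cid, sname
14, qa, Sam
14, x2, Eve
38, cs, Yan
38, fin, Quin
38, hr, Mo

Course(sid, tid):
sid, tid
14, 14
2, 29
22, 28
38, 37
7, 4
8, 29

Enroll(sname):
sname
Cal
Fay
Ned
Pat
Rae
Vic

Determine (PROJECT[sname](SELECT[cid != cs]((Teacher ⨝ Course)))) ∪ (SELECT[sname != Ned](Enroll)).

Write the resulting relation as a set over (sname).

Joining Teacher and Course on sid yields {(14, qa, Sam, 14), (14, x2, Eve, 14), (38, cs, Yan, 37), (38, fin, Quin, 37), (38, hr, Mo, 37)}.
Filtering on cid != cs leaves {(14, qa, Sam, 14), (14, x2, Eve, 14), (38, fin, Quin, 37), (38, hr, Mo, 37)}.
π[sname]: project onto (sname) → {Eve, Mo, Quin, Sam}
Filtering on sname != Ned leaves {Cal, Fay, Pat, Rae, Vic}.
Taking the union: {Cal, Eve, Fay, Mo, Pat, Quin, Rae, Sam, Vic}

{Cal, Eve, Fay, Mo, Pat, Quin, Rae, Sam, Vic}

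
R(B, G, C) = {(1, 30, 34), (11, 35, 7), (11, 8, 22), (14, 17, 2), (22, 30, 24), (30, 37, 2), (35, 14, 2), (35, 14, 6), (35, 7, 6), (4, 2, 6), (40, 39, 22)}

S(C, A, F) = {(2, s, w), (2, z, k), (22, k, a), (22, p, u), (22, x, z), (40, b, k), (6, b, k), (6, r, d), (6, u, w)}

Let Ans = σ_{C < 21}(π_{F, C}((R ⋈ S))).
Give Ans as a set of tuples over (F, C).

{(d, 6), (k, 2), (k, 6), (w, 2), (w, 6)}

Joining R and S on C yields {(11, 8, 22, k, a), (11, 8, 22, p, u), (11, 8, 22, x, z), (14, 17, 2, s, w), (14, 17, 2, z, k), (30, 37, 2, s, w), (30, 37, 2, z, k), (35, 14, 2, s, w), (35, 14, 2, z, k), (35, 14, 6, b, k), (35, 14, 6, r, d), (35, 14, 6, u, w), (35, 7, 6, b, k), (35, 7, 6, r, d), (35, 7, 6, u, w), (4, 2, 6, b, k), (4, 2, 6, r, d), (4, 2, 6, u, w), (40, 39, 22, k, a), (40, 39, 22, p, u), (40, 39, 22, x, z)}.
π_{F, C} gives {(a, 22), (d, 6), (k, 2), (k, 6), (u, 22), (w, 2), (w, 6), (z, 22)} (13 duplicate(s) eliminated).
Apply σ_{C < 21}; surviving tuples: {(d, 6), (k, 2), (k, 6), (w, 2), (w, 6)}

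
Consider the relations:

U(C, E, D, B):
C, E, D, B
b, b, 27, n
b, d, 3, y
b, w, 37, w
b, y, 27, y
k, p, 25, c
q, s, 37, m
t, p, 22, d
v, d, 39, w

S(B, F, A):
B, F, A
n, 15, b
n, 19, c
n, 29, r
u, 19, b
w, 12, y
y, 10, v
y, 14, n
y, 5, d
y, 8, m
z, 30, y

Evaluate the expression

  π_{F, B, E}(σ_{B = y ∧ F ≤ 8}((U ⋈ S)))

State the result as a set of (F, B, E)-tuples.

{(5, y, d), (5, y, y), (8, y, d), (8, y, y)}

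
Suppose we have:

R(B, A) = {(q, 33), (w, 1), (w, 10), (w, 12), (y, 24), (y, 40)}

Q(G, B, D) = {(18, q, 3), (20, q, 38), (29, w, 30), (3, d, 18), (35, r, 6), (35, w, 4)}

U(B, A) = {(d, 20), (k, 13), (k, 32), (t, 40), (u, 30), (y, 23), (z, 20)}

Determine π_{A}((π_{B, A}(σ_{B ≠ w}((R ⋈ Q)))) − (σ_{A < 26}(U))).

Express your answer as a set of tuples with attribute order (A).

{33}

R ⋈ Q (natural join on B): {(q, 33, 18, 3), (q, 33, 20, 38), (w, 1, 29, 30), (w, 1, 35, 4), (w, 10, 29, 30), (w, 10, 35, 4), (w, 12, 29, 30), (w, 12, 35, 4)}
Apply σ_{B ≠ w}; surviving tuples: {(q, 33, 18, 3), (q, 33, 20, 38)}
Projecting to B, A (1 duplicate(s) eliminated): {(q, 33)}
Apply σ_{A < 26}; surviving tuples: {(d, 20), (k, 13), (y, 23), (z, 20)}
Set difference of the two operands is {(q, 33)}.
Projecting to A: {33}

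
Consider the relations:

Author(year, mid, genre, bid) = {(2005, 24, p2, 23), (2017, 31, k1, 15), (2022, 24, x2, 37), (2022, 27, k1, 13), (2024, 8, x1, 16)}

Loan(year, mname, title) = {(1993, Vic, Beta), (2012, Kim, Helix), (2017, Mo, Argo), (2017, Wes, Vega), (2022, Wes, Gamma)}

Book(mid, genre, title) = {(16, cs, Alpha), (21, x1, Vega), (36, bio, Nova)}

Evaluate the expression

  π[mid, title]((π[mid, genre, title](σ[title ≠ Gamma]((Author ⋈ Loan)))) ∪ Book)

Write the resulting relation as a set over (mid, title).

{(16, Alpha), (21, Vega), (31, Argo), (31, Vega), (36, Nova)}

Natural join on year: {(2017, 31, k1, 15, Mo, Argo), (2017, 31, k1, 15, Wes, Vega), (2022, 24, x2, 37, Wes, Gamma), (2022, 27, k1, 13, Wes, Gamma)}
Filtering on title ≠ Gamma leaves {(2017, 31, k1, 15, Mo, Argo), (2017, 31, k1, 15, Wes, Vega)}.
Keep only column(s) mid, genre, title: {(31, k1, Argo), (31, k1, Vega)}
Set union of the two operands is {(16, cs, Alpha), (21, x1, Vega), (31, k1, Argo), (31, k1, Vega), (36, bio, Nova)}.
Keep only column(s) mid, title: {(16, Alpha), (21, Vega), (31, Argo), (31, Vega), (36, Nova)}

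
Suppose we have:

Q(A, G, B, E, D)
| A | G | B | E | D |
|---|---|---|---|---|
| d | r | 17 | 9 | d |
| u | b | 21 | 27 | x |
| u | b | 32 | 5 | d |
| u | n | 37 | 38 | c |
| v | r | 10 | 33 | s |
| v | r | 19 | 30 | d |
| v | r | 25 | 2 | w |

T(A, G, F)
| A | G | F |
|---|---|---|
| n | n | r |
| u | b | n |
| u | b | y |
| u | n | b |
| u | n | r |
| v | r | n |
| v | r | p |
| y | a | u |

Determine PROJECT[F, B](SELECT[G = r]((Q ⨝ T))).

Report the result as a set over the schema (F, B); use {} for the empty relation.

Natural join on A, G: {(u, b, 21, 27, x, n), (u, b, 21, 27, x, y), (u, b, 32, 5, d, n), (u, b, 32, 5, d, y), (u, n, 37, 38, c, b), (u, n, 37, 38, c, r), (v, r, 10, 33, s, n), (v, r, 10, 33, s, p), (v, r, 19, 30, d, n), (v, r, 19, 30, d, p), (v, r, 25, 2, w, n), (v, r, 25, 2, w, p)}
Apply σ_{G = r}; surviving tuples: {(v, r, 10, 33, s, n), (v, r, 10, 33, s, p), (v, r, 19, 30, d, n), (v, r, 19, 30, d, p), (v, r, 25, 2, w, n), (v, r, 25, 2, w, p)}
π_{F, B} gives {(n, 10), (n, 19), (n, 25), (p, 10), (p, 19), (p, 25)}.

{(n, 10), (n, 19), (n, 25), (p, 10), (p, 19), (p, 25)}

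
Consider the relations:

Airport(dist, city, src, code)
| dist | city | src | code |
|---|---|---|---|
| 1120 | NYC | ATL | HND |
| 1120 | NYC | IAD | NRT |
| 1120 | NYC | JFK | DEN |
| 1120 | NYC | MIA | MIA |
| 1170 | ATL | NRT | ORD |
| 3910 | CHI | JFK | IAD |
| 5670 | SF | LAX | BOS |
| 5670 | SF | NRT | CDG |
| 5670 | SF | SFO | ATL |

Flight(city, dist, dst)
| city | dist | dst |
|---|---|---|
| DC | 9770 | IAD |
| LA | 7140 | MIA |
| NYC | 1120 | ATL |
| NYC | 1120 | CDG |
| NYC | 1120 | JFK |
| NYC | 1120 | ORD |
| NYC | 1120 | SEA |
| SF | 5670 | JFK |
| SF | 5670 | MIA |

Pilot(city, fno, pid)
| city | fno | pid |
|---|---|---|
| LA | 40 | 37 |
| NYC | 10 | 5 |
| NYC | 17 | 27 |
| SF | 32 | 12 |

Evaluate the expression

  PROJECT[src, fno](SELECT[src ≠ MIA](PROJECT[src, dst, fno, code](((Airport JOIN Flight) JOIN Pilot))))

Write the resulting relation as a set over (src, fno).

{(ATL, 10), (ATL, 17), (IAD, 10), (IAD, 17), (JFK, 10), (JFK, 17), (LAX, 32), (NRT, 32), (SFO, 32)}

Natural join on dist, city: {(1120, NYC, ATL, HND, ATL), (1120, NYC, ATL, HND, CDG), (1120, NYC, ATL, HND, JFK), (1120, NYC, ATL, HND, ORD), (1120, NYC, ATL, HND, SEA), (1120, NYC, IAD, NRT, ATL), (1120, NYC, IAD, NRT, CDG), (1120, NYC, IAD, NRT, JFK), (1120, NYC, IAD, NRT, ORD), (1120, NYC, IAD, NRT, SEA), (1120, NYC, JFK, DEN, ATL), (1120, NYC, JFK, DEN, CDG), (1120, NYC, JFK, DEN, JFK), (1120, NYC, JFK, DEN, ORD), (1120, NYC, JFK, DEN, SEA), (1120, NYC, MIA, MIA, ATL), (1120, NYC, MIA, MIA, CDG), (1120, NYC, MIA, MIA, JFK), (1120, NYC, MIA, MIA, ORD), (1120, NYC, MIA, MIA, SEA), (5670, SF, LAX, BOS, JFK), (5670, SF, LAX, BOS, MIA), (5670, SF, NRT, CDG, JFK), (5670, SF, NRT, CDG, MIA), (5670, SF, SFO, ATL, JFK), (5670, SF, SFO, ATL, MIA)}
Natural join on city: {(1120, NYC, ATL, HND, ATL, 10, 5), (1120, NYC, ATL, HND, ATL, 17, 27), (1120, NYC, ATL, HND, CDG, 10, 5), (1120, NYC, ATL, HND, CDG, 17, 27), (1120, NYC, ATL, HND, JFK, 10, 5), (1120, NYC, ATL, HND, JFK, 17, 27), (1120, NYC, ATL, HND, ORD, 10, 5), (1120, NYC, ATL, HND, ORD, 17, 27), (1120, NYC, ATL, HND, SEA, 10, 5), (1120, NYC, ATL, HND, SEA, 17, 27), (1120, NYC, IAD, NRT, ATL, 10, 5), (1120, NYC, IAD, NRT, ATL, 17, 27), (1120, NYC, IAD, NRT, CDG, 10, 5), (1120, NYC, IAD, NRT, CDG, 17, 27), (1120, NYC, IAD, NRT, JFK, 10, 5), (1120, NYC, IAD, NRT, JFK, 17, 27), (1120, NYC, IAD, NRT, ORD, 10, 5), (1120, NYC, IAD, NRT, ORD, 17, 27), (1120, NYC, IAD, NRT, SEA, 10, 5), (1120, NYC, IAD, NRT, SEA, 17, 27), (1120, NYC, JFK, DEN, ATL, 10, 5), (1120, NYC, JFK, DEN, ATL, 17, 27), (1120, NYC, JFK, DEN, CDG, 10, 5), (1120, NYC, JFK, DEN, CDG, 17, 27), (1120, NYC, JFK, DEN, JFK, 10, 5), (1120, NYC, JFK, DEN, JFK, 17, 27), (1120, NYC, JFK, DEN, ORD, 10, 5), (1120, NYC, JFK, DEN, ORD, 17, 27), (1120, NYC, JFK, DEN, SEA, 10, 5), (1120, NYC, JFK, DEN, SEA, 17, 27), (1120, NYC, MIA, MIA, ATL, 10, 5), (1120, NYC, MIA, MIA, ATL, 17, 27), (1120, NYC, MIA, MIA, CDG, 10, 5), (1120, NYC, MIA, MIA, CDG, 17, 27), (1120, NYC, MIA, MIA, JFK, 10, 5), (1120, NYC, MIA, MIA, JFK, 17, 27), (1120, NYC, MIA, MIA, ORD, 10, 5), (1120, NYC, MIA, MIA, ORD, 17, 27), (1120, NYC, MIA, MIA, SEA, 10, 5), (1120, NYC, MIA, MIA, SEA, 17, 27), (5670, SF, LAX, BOS, JFK, 32, 12), (5670, SF, LAX, BOS, MIA, 32, 12), (5670, SF, NRT, CDG, JFK, 32, 12), (5670, SF, NRT, CDG, MIA, 32, 12), (5670, SF, SFO, ATL, JFK, 32, 12), (5670, SF, SFO, ATL, MIA, 32, 12)}
Projecting to src, dst, fno, code: {(ATL, ATL, 10, HND), (ATL, ATL, 17, HND), (ATL, CDG, 10, HND), (ATL, CDG, 17, HND), (ATL, JFK, 10, HND), (ATL, JFK, 17, HND), (ATL, ORD, 10, HND), (ATL, ORD, 17, HND), (ATL, SEA, 10, HND), (ATL, SEA, 17, HND), (IAD, ATL, 10, NRT), (IAD, ATL, 17, NRT), (IAD, CDG, 10, NRT), (IAD, CDG, 17, NRT), (IAD, JFK, 10, NRT), (IAD, JFK, 17, NRT), (IAD, ORD, 10, NRT), (IAD, ORD, 17, NRT), (IAD, SEA, 10, NRT), (IAD, SEA, 17, NRT), (JFK, ATL, 10, DEN), (JFK, ATL, 17, DEN), (JFK, CDG, 10, DEN), (JFK, CDG, 17, DEN), (JFK, JFK, 10, DEN), (JFK, JFK, 17, DEN), (JFK, ORD, 10, DEN), (JFK, ORD, 17, DEN), (JFK, SEA, 10, DEN), (JFK, SEA, 17, DEN), (LAX, JFK, 32, BOS), (LAX, MIA, 32, BOS), (MIA, ATL, 10, MIA), (MIA, ATL, 17, MIA), (MIA, CDG, 10, MIA), (MIA, CDG, 17, MIA), (MIA, JFK, 10, MIA), (MIA, JFK, 17, MIA), (MIA, ORD, 10, MIA), (MIA, ORD, 17, MIA), (MIA, SEA, 10, MIA), (MIA, SEA, 17, MIA), (NRT, JFK, 32, CDG), (NRT, MIA, 32, CDG), (SFO, JFK, 32, ATL), (SFO, MIA, 32, ATL)}
σ[src ≠ MIA]: keep tuples satisfying src ≠ MIA → {(ATL, ATL, 10, HND), (ATL, ATL, 17, HND), (ATL, CDG, 10, HND), (ATL, CDG, 17, HND), (ATL, JFK, 10, HND), (ATL, JFK, 17, HND), (ATL, ORD, 10, HND), (ATL, ORD, 17, HND), (ATL, SEA, 10, HND), (ATL, SEA, 17, HND), (IAD, ATL, 10, NRT), (IAD, ATL, 17, NRT), (IAD, CDG, 10, NRT), (IAD, CDG, 17, NRT), (IAD, JFK, 10, NRT), (IAD, JFK, 17, NRT), (IAD, ORD, 10, NRT), (IAD, ORD, 17, NRT), (IAD, SEA, 10, NRT), (IAD, SEA, 17, NRT), (JFK, ATL, 10, DEN), (JFK, ATL, 17, DEN), (JFK, CDG, 10, DEN), (JFK, CDG, 17, DEN), (JFK, JFK, 10, DEN), (JFK, JFK, 17, DEN), (JFK, ORD, 10, DEN), (JFK, ORD, 17, DEN), (JFK, SEA, 10, DEN), (JFK, SEA, 17, DEN), (LAX, JFK, 32, BOS), (LAX, MIA, 32, BOS), (NRT, JFK, 32, CDG), (NRT, MIA, 32, CDG), (SFO, JFK, 32, ATL), (SFO, MIA, 32, ATL)}
Projecting to src, fno (27 duplicate(s) eliminated): {(ATL, 10), (ATL, 17), (IAD, 10), (IAD, 17), (JFK, 10), (JFK, 17), (LAX, 32), (NRT, 32), (SFO, 32)}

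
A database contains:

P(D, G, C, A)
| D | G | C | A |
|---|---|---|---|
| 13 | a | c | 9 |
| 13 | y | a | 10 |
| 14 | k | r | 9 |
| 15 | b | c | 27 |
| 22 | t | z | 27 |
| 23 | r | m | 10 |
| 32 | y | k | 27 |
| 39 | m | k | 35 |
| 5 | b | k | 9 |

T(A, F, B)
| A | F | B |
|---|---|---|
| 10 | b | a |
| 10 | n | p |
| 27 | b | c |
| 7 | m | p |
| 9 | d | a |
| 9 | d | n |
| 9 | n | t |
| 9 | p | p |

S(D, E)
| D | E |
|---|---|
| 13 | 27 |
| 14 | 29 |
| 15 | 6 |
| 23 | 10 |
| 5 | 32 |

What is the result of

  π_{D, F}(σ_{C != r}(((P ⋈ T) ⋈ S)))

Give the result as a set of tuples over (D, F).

Natural join on A: {(13, a, c, 9, d, a), (13, a, c, 9, d, n), (13, a, c, 9, n, t), (13, a, c, 9, p, p), (13, y, a, 10, b, a), (13, y, a, 10, n, p), (14, k, r, 9, d, a), (14, k, r, 9, d, n), (14, k, r, 9, n, t), (14, k, r, 9, p, p), (15, b, c, 27, b, c), (22, t, z, 27, b, c), (23, r, m, 10, b, a), (23, r, m, 10, n, p), (32, y, k, 27, b, c), (5, b, k, 9, d, a), (5, b, k, 9, d, n), (5, b, k, 9, n, t), (5, b, k, 9, p, p)}
Natural join on D: {(13, a, c, 9, d, a, 27), (13, a, c, 9, d, n, 27), (13, a, c, 9, n, t, 27), (13, a, c, 9, p, p, 27), (13, y, a, 10, b, a, 27), (13, y, a, 10, n, p, 27), (14, k, r, 9, d, a, 29), (14, k, r, 9, d, n, 29), (14, k, r, 9, n, t, 29), (14, k, r, 9, p, p, 29), (15, b, c, 27, b, c, 6), (23, r, m, 10, b, a, 10), (23, r, m, 10, n, p, 10), (5, b, k, 9, d, a, 32), (5, b, k, 9, d, n, 32), (5, b, k, 9, n, t, 32), (5, b, k, 9, p, p, 32)}
Selection C != r: {(13, a, c, 9, d, a, 27), (13, a, c, 9, d, n, 27), (13, a, c, 9, n, t, 27), (13, a, c, 9, p, p, 27), (13, y, a, 10, b, a, 27), (13, y, a, 10, n, p, 27), (15, b, c, 27, b, c, 6), (23, r, m, 10, b, a, 10), (23, r, m, 10, n, p, 10), (5, b, k, 9, d, a, 32), (5, b, k, 9, d, n, 32), (5, b, k, 9, n, t, 32), (5, b, k, 9, p, p, 32)}
Projecting to D, F (3 duplicate(s) eliminated): {(13, b), (13, d), (13, n), (13, p), (15, b), (23, b), (23, n), (5, d), (5, n), (5, p)}

{(13, b), (13, d), (13, n), (13, p), (15, b), (23, b), (23, n), (5, d), (5, n), (5, p)}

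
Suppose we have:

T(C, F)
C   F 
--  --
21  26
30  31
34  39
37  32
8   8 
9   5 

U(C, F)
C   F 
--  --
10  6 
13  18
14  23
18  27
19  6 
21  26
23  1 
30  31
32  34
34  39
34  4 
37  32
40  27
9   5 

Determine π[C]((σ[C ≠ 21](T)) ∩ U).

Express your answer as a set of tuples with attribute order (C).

Apply σ_{C ≠ 21}; surviving tuples: {(30, 31), (34, 39), (37, 32), (8, 8), (9, 5)}
Set intersection of the two operands is {(30, 31), (34, 39), (37, 32), (9, 5)}.
Keep only column(s) C: {30, 34, 37, 9}

{30, 34, 37, 9}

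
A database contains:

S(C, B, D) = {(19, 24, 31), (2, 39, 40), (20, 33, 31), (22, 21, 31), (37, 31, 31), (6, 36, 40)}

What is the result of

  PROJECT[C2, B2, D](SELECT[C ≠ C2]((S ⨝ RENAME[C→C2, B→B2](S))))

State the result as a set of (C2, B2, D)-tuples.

ρ[C→C2, B→B2]: schema becomes (C2, B2, D); tuples unchanged.
S ⋈ RENAME[C→C2, B→B2](S) (natural join on D): {(19, 24, 31, 19, 24), (19, 24, 31, 20, 33), (19, 24, 31, 22, 21), (19, 24, 31, 37, 31), (2, 39, 40, 2, 39), (2, 39, 40, 6, 36), (20, 33, 31, 19, 24), (20, 33, 31, 20, 33), (20, 33, 31, 22, 21), (20, 33, 31, 37, 31), (22, 21, 31, 19, 24), (22, 21, 31, 20, 33), (22, 21, 31, 22, 21), (22, 21, 31, 37, 31), (37, 31, 31, 19, 24), (37, 31, 31, 20, 33), (37, 31, 31, 22, 21), (37, 31, 31, 37, 31), (6, 36, 40, 2, 39), (6, 36, 40, 6, 36)}
Selection C ≠ C2: {(19, 24, 31, 20, 33), (19, 24, 31, 22, 21), (19, 24, 31, 37, 31), (2, 39, 40, 6, 36), (20, 33, 31, 19, 24), (20, 33, 31, 22, 21), (20, 33, 31, 37, 31), (22, 21, 31, 19, 24), (22, 21, 31, 20, 33), (22, 21, 31, 37, 31), (37, 31, 31, 19, 24), (37, 31, 31, 20, 33), (37, 31, 31, 22, 21), (6, 36, 40, 2, 39)}
π_{C2, B2, D} gives {(19, 24, 31), (2, 39, 40), (20, 33, 31), (22, 21, 31), (37, 31, 31), (6, 36, 40)} (8 duplicate(s) eliminated).

{(19, 24, 31), (2, 39, 40), (20, 33, 31), (22, 21, 31), (37, 31, 31), (6, 36, 40)}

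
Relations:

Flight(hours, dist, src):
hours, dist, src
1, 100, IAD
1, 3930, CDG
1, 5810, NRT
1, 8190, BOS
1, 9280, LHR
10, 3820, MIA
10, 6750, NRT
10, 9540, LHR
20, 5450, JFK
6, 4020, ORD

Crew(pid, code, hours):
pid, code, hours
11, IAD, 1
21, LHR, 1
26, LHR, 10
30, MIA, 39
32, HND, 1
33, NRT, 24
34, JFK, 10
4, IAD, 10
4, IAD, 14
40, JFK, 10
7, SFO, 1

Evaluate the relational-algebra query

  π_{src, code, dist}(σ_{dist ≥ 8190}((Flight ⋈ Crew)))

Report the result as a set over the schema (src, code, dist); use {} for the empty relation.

Flight ⋈ Crew (natural join on hours): {(1, 100, IAD, 11, IAD), (1, 100, IAD, 21, LHR), (1, 100, IAD, 32, HND), (1, 100, IAD, 7, SFO), (1, 3930, CDG, 11, IAD), (1, 3930, CDG, 21, LHR), (1, 3930, CDG, 32, HND), (1, 3930, CDG, 7, SFO), (1, 5810, NRT, 11, IAD), (1, 5810, NRT, 21, LHR), (1, 5810, NRT, 32, HND), (1, 5810, NRT, 7, SFO), (1, 8190, BOS, 11, IAD), (1, 8190, BOS, 21, LHR), (1, 8190, BOS, 32, HND), (1, 8190, BOS, 7, SFO), (1, 9280, LHR, 11, IAD), (1, 9280, LHR, 21, LHR), (1, 9280, LHR, 32, HND), (1, 9280, LHR, 7, SFO), (10, 3820, MIA, 26, LHR), (10, 3820, MIA, 34, JFK), (10, 3820, MIA, 4, IAD), (10, 3820, MIA, 40, JFK), (10, 6750, NRT, 26, LHR), (10, 6750, NRT, 34, JFK), (10, 6750, NRT, 4, IAD), (10, 6750, NRT, 40, JFK), (10, 9540, LHR, 26, LHR), (10, 9540, LHR, 34, JFK), (10, 9540, LHR, 4, IAD), (10, 9540, LHR, 40, JFK)}
Filtering on dist ≥ 8190 leaves {(1, 8190, BOS, 11, IAD), (1, 8190, BOS, 21, LHR), (1, 8190, BOS, 32, HND), (1, 8190, BOS, 7, SFO), (1, 9280, LHR, 11, IAD), (1, 9280, LHR, 21, LHR), (1, 9280, LHR, 32, HND), (1, 9280, LHR, 7, SFO), (10, 9540, LHR, 26, LHR), (10, 9540, LHR, 34, JFK), (10, 9540, LHR, 4, IAD), (10, 9540, LHR, 40, JFK)}.
π[src, code, dist]: project onto (src, code, dist) (1 duplicate(s) eliminated) → {(BOS, HND, 8190), (BOS, IAD, 8190), (BOS, LHR, 8190), (BOS, SFO, 8190), (LHR, HND, 9280), (LHR, IAD, 9280), (LHR, IAD, 9540), (LHR, JFK, 9540), (LHR, LHR, 9280), (LHR, LHR, 9540), (LHR, SFO, 9280)}

{(BOS, HND, 8190), (BOS, IAD, 8190), (BOS, LHR, 8190), (BOS, SFO, 8190), (LHR, HND, 9280), (LHR, IAD, 9280), (LHR, IAD, 9540), (LHR, JFK, 9540), (LHR, LHR, 9280), (LHR, LHR, 9540), (LHR, SFO, 9280)}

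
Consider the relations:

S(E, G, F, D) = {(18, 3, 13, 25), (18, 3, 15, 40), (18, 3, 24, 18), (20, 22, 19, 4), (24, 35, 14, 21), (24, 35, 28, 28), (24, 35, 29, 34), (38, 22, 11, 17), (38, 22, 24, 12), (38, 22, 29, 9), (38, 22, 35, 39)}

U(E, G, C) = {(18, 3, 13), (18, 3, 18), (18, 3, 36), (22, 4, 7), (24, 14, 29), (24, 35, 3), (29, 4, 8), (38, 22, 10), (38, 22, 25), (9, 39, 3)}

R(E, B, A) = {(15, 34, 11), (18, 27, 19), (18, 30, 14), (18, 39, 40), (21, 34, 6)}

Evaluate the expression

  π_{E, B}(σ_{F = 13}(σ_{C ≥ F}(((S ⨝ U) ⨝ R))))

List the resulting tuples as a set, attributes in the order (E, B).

Natural join on E, G: {(18, 3, 13, 25, 13), (18, 3, 13, 25, 18), (18, 3, 13, 25, 36), (18, 3, 15, 40, 13), (18, 3, 15, 40, 18), (18, 3, 15, 40, 36), (18, 3, 24, 18, 13), (18, 3, 24, 18, 18), (18, 3, 24, 18, 36), (24, 35, 14, 21, 3), (24, 35, 28, 28, 3), (24, 35, 29, 34, 3), (38, 22, 11, 17, 10), (38, 22, 11, 17, 25), (38, 22, 24, 12, 10), (38, 22, 24, 12, 25), (38, 22, 29, 9, 10), (38, 22, 29, 9, 25), (38, 22, 35, 39, 10), (38, 22, 35, 39, 25)}
Natural join on E: {(18, 3, 13, 25, 13, 27, 19), (18, 3, 13, 25, 13, 30, 14), (18, 3, 13, 25, 13, 39, 40), (18, 3, 13, 25, 18, 27, 19), (18, 3, 13, 25, 18, 30, 14), (18, 3, 13, 25, 18, 39, 40), (18, 3, 13, 25, 36, 27, 19), (18, 3, 13, 25, 36, 30, 14), (18, 3, 13, 25, 36, 39, 40), (18, 3, 15, 40, 13, 27, 19), (18, 3, 15, 40, 13, 30, 14), (18, 3, 15, 40, 13, 39, 40), (18, 3, 15, 40, 18, 27, 19), (18, 3, 15, 40, 18, 30, 14), (18, 3, 15, 40, 18, 39, 40), (18, 3, 15, 40, 36, 27, 19), (18, 3, 15, 40, 36, 30, 14), (18, 3, 15, 40, 36, 39, 40), (18, 3, 24, 18, 13, 27, 19), (18, 3, 24, 18, 13, 30, 14), (18, 3, 24, 18, 13, 39, 40), (18, 3, 24, 18, 18, 27, 19), (18, 3, 24, 18, 18, 30, 14), (18, 3, 24, 18, 18, 39, 40), (18, 3, 24, 18, 36, 27, 19), (18, 3, 24, 18, 36, 30, 14), (18, 3, 24, 18, 36, 39, 40)}
Filtering on C ≥ F leaves {(18, 3, 13, 25, 13, 27, 19), (18, 3, 13, 25, 13, 30, 14), (18, 3, 13, 25, 13, 39, 40), (18, 3, 13, 25, 18, 27, 19), (18, 3, 13, 25, 18, 30, 14), (18, 3, 13, 25, 18, 39, 40), (18, 3, 13, 25, 36, 27, 19), (18, 3, 13, 25, 36, 30, 14), (18, 3, 13, 25, 36, 39, 40), (18, 3, 15, 40, 18, 27, 19), (18, 3, 15, 40, 18, 30, 14), (18, 3, 15, 40, 18, 39, 40), (18, 3, 15, 40, 36, 27, 19), (18, 3, 15, 40, 36, 30, 14), (18, 3, 15, 40, 36, 39, 40), (18, 3, 24, 18, 36, 27, 19), (18, 3, 24, 18, 36, 30, 14), (18, 3, 24, 18, 36, 39, 40)}.
Filtering on F = 13 leaves {(18, 3, 13, 25, 13, 27, 19), (18, 3, 13, 25, 13, 30, 14), (18, 3, 13, 25, 13, 39, 40), (18, 3, 13, 25, 18, 27, 19), (18, 3, 13, 25, 18, 30, 14), (18, 3, 13, 25, 18, 39, 40), (18, 3, 13, 25, 36, 27, 19), (18, 3, 13, 25, 36, 30, 14), (18, 3, 13, 25, 36, 39, 40)}.
π_{E, B} gives {(18, 27), (18, 30), (18, 39)} (6 duplicate(s) eliminated).

{(18, 27), (18, 30), (18, 39)}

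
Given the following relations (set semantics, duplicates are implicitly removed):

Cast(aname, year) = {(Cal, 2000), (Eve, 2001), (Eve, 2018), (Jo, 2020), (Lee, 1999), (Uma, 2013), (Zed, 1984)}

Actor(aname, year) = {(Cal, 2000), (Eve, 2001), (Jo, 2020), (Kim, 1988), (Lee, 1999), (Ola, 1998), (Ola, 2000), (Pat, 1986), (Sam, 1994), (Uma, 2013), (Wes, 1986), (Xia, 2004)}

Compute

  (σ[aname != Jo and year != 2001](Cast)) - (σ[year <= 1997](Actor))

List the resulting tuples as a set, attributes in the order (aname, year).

{(Cal, 2000), (Eve, 2018), (Lee, 1999), (Uma, 2013), (Zed, 1984)}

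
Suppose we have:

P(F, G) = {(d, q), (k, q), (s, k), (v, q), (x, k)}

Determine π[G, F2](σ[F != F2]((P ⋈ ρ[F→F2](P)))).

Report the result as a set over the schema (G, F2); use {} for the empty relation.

ρ[F→F2]: schema becomes (F2, G); tuples unchanged.
P ⋈ ρ[F→F2](P) (natural join on G): {(d, q, d), (d, q, k), (d, q, v), (k, q, d), (k, q, k), (k, q, v), (s, k, s), (s, k, x), (v, q, d), (v, q, k), (v, q, v), (x, k, s), (x, k, x)}
σ[F != F2]: keep tuples satisfying F != F2 → {(d, q, k), (d, q, v), (k, q, d), (k, q, v), (s, k, x), (v, q, d), (v, q, k), (x, k, s)}
Keep only column(s) G, F2 (3 duplicate(s) eliminated): {(k, s), (k, x), (q, d), (q, k), (q, v)}

{(k, s), (k, x), (q, d), (q, k), (q, v)}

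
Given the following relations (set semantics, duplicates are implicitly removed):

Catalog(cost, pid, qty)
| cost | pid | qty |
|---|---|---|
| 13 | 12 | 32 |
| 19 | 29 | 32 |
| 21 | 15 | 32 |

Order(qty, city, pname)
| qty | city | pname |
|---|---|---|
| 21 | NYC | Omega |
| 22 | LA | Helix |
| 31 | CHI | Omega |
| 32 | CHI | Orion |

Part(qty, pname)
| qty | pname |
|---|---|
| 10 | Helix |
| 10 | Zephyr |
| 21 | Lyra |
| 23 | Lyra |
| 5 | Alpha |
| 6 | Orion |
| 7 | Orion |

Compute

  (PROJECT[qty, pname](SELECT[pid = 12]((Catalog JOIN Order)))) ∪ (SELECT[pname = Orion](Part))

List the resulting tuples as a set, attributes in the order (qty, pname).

Catalog ⋈ Order (natural join on qty): {(13, 12, 32, CHI, Orion), (19, 29, 32, CHI, Orion), (21, 15, 32, CHI, Orion)}
σ[pid = 12]: keep tuples satisfying pid = 12 → {(13, 12, 32, CHI, Orion)}
π_{qty, pname} gives {(32, Orion)}.
σ[pname = Orion]: keep tuples satisfying pname = Orion → {(6, Orion), (7, Orion)}
Set union of the two operands is {(32, Orion), (6, Orion), (7, Orion)}.

{(32, Orion), (6, Orion), (7, Orion)}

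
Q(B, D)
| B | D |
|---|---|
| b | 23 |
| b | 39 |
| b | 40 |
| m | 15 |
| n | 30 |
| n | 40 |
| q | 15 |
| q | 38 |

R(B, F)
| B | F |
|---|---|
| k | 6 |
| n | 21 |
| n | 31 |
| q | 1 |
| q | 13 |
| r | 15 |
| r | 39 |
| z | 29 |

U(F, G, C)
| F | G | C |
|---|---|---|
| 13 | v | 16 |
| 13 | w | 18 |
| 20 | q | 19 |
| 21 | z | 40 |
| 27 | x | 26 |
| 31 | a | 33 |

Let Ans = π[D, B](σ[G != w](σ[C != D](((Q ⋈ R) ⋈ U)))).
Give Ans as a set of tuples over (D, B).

Natural join on B: {(n, 30, 21), (n, 30, 31), (n, 40, 21), (n, 40, 31), (q, 15, 1), (q, 15, 13), (q, 38, 1), (q, 38, 13)}
Natural join on F: {(n, 30, 21, z, 40), (n, 30, 31, a, 33), (n, 40, 21, z, 40), (n, 40, 31, a, 33), (q, 15, 13, v, 16), (q, 15, 13, w, 18), (q, 38, 13, v, 16), (q, 38, 13, w, 18)}
Apply σ_{C != D}; surviving tuples: {(n, 30, 21, z, 40), (n, 30, 31, a, 33), (n, 40, 31, a, 33), (q, 15, 13, v, 16), (q, 15, 13, w, 18), (q, 38, 13, v, 16), (q, 38, 13, w, 18)}
Apply σ_{G != w}; surviving tuples: {(n, 30, 21, z, 40), (n, 30, 31, a, 33), (n, 40, 31, a, 33), (q, 15, 13, v, 16), (q, 38, 13, v, 16)}
π_{D, B} gives {(15, q), (30, n), (38, q), (40, n)} (1 duplicate(s) eliminated).

{(15, q), (30, n), (38, q), (40, n)}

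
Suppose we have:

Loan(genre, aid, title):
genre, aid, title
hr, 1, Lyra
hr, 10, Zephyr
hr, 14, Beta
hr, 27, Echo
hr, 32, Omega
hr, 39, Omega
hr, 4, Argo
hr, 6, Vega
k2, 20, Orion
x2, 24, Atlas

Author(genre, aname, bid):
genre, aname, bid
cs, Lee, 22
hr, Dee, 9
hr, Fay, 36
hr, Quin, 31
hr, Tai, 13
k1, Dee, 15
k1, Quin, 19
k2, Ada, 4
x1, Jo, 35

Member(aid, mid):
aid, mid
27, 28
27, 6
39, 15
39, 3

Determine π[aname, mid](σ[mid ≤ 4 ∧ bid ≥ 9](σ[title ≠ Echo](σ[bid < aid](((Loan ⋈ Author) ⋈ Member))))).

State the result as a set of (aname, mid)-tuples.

{(Dee, 3), (Fay, 3), (Quin, 3), (Tai, 3)}

Loan ⋈ Author (natural join on genre): {(hr, 1, Lyra, Dee, 9), (hr, 1, Lyra, Fay, 36), (hr, 1, Lyra, Quin, 31), (hr, 1, Lyra, Tai, 13), (hr, 10, Zephyr, Dee, 9), (hr, 10, Zephyr, Fay, 36), (hr, 10, Zephyr, Quin, 31), (hr, 10, Zephyr, Tai, 13), (hr, 14, Beta, Dee, 9), (hr, 14, Beta, Fay, 36), (hr, 14, Beta, Quin, 31), (hr, 14, Beta, Tai, 13), (hr, 27, Echo, Dee, 9), (hr, 27, Echo, Fay, 36), (hr, 27, Echo, Quin, 31), (hr, 27, Echo, Tai, 13), (hr, 32, Omega, Dee, 9), (hr, 32, Omega, Fay, 36), (hr, 32, Omega, Quin, 31), (hr, 32, Omega, Tai, 13), (hr, 39, Omega, Dee, 9), (hr, 39, Omega, Fay, 36), (hr, 39, Omega, Quin, 31), (hr, 39, Omega, Tai, 13), (hr, 4, Argo, Dee, 9), (hr, 4, Argo, Fay, 36), (hr, 4, Argo, Quin, 31), (hr, 4, Argo, Tai, 13), (hr, 6, Vega, Dee, 9), (hr, 6, Vega, Fay, 36), (hr, 6, Vega, Quin, 31), (hr, 6, Vega, Tai, 13), (k2, 20, Orion, Ada, 4)}
(Loan ⋈ Author) ⋈ Member (natural join on aid): {(hr, 27, Echo, Dee, 9, 28), (hr, 27, Echo, Dee, 9, 6), (hr, 27, Echo, Fay, 36, 28), (hr, 27, Echo, Fay, 36, 6), (hr, 27, Echo, Quin, 31, 28), (hr, 27, Echo, Quin, 31, 6), (hr, 27, Echo, Tai, 13, 28), (hr, 27, Echo, Tai, 13, 6), (hr, 39, Omega, Dee, 9, 15), (hr, 39, Omega, Dee, 9, 3), (hr, 39, Omega, Fay, 36, 15), (hr, 39, Omega, Fay, 36, 3), (hr, 39, Omega, Quin, 31, 15), (hr, 39, Omega, Quin, 31, 3), (hr, 39, Omega, Tai, 13, 15), (hr, 39, Omega, Tai, 13, 3)}
Selection bid < aid: {(hr, 27, Echo, Dee, 9, 28), (hr, 27, Echo, Dee, 9, 6), (hr, 27, Echo, Tai, 13, 28), (hr, 27, Echo, Tai, 13, 6), (hr, 39, Omega, Dee, 9, 15), (hr, 39, Omega, Dee, 9, 3), (hr, 39, Omega, Fay, 36, 15), (hr, 39, Omega, Fay, 36, 3), (hr, 39, Omega, Quin, 31, 15), (hr, 39, Omega, Quin, 31, 3), (hr, 39, Omega, Tai, 13, 15), (hr, 39, Omega, Tai, 13, 3)}
Selection title ≠ Echo: {(hr, 39, Omega, Dee, 9, 15), (hr, 39, Omega, Dee, 9, 3), (hr, 39, Omega, Fay, 36, 15), (hr, 39, Omega, Fay, 36, 3), (hr, 39, Omega, Quin, 31, 15), (hr, 39, Omega, Quin, 31, 3), (hr, 39, Omega, Tai, 13, 15), (hr, 39, Omega, Tai, 13, 3)}
Selection mid ≤ 4 ∧ bid ≥ 9: {(hr, 39, Omega, Dee, 9, 3), (hr, 39, Omega, Fay, 36, 3), (hr, 39, Omega, Quin, 31, 3), (hr, 39, Omega, Tai, 13, 3)}
π_{aname, mid} gives {(Dee, 3), (Fay, 3), (Quin, 3), (Tai, 3)}.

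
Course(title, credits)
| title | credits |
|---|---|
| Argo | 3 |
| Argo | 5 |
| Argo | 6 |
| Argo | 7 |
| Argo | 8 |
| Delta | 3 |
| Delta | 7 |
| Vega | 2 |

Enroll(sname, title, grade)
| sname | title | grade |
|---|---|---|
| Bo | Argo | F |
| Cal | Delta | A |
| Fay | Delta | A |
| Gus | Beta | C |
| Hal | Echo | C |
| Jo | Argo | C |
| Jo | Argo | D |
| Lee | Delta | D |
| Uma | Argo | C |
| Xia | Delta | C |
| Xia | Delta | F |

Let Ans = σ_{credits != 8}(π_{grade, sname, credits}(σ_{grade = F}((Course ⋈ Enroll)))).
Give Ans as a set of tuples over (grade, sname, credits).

{(F, Bo, 3), (F, Bo, 5), (F, Bo, 6), (F, Bo, 7), (F, Xia, 3), (F, Xia, 7)}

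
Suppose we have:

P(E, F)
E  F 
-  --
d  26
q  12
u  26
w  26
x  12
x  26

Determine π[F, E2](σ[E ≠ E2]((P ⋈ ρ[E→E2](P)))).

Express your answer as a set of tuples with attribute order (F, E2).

{(12, q), (12, x), (26, d), (26, u), (26, w), (26, x)}

ρ[E→E2]: schema becomes (E2, F); tuples unchanged.
Natural join on F: {(d, 26, d), (d, 26, u), (d, 26, w), (d, 26, x), (q, 12, q), (q, 12, x), (u, 26, d), (u, 26, u), (u, 26, w), (u, 26, x), (w, 26, d), (w, 26, u), (w, 26, w), (w, 26, x), (x, 12, q), (x, 12, x), (x, 26, d), (x, 26, u), (x, 26, w), (x, 26, x)}
Apply σ_{E ≠ E2}; surviving tuples: {(d, 26, u), (d, 26, w), (d, 26, x), (q, 12, x), (u, 26, d), (u, 26, w), (u, 26, x), (w, 26, d), (w, 26, u), (w, 26, x), (x, 12, q), (x, 26, d), (x, 26, u), (x, 26, w)}
Keep only column(s) F, E2 (8 duplicate(s) eliminated): {(12, q), (12, x), (26, d), (26, u), (26, w), (26, x)}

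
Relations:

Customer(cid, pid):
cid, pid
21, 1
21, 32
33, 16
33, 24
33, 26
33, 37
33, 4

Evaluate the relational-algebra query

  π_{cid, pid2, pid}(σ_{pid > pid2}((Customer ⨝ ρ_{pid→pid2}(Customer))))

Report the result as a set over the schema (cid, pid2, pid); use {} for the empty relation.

ρ[pid→pid2]: schema becomes (cid, pid2); tuples unchanged.
Customer ⋈ ρ_{pid→pid2}(Customer) (natural join on cid): {(21, 1, 1), (21, 1, 32), (21, 32, 1), (21, 32, 32), (33, 16, 16), (33, 16, 24), (33, 16, 26), (33, 16, 37), (33, 16, 4), (33, 24, 16), (33, 24, 24), (33, 24, 26), (33, 24, 37), (33, 24, 4), (33, 26, 16), (33, 26, 24), (33, 26, 26), (33, 26, 37), (33, 26, 4), (33, 37, 16), (33, 37, 24), (33, 37, 26), (33, 37, 37), (33, 37, 4), (33, 4, 16), (33, 4, 24), (33, 4, 26), (33, 4, 37), (33, 4, 4)}
Selection pid > pid2: {(21, 32, 1), (33, 16, 4), (33, 24, 16), (33, 24, 4), (33, 26, 16), (33, 26, 24), (33, 26, 4), (33, 37, 16), (33, 37, 24), (33, 37, 26), (33, 37, 4)}
π_{cid, pid2, pid} gives {(21, 1, 32), (33, 16, 24), (33, 16, 26), (33, 16, 37), (33, 24, 26), (33, 24, 37), (33, 26, 37), (33, 4, 16), (33, 4, 24), (33, 4, 26), (33, 4, 37)}.

{(21, 1, 32), (33, 16, 24), (33, 16, 26), (33, 16, 37), (33, 24, 26), (33, 24, 37), (33, 26, 37), (33, 4, 16), (33, 4, 24), (33, 4, 26), (33, 4, 37)}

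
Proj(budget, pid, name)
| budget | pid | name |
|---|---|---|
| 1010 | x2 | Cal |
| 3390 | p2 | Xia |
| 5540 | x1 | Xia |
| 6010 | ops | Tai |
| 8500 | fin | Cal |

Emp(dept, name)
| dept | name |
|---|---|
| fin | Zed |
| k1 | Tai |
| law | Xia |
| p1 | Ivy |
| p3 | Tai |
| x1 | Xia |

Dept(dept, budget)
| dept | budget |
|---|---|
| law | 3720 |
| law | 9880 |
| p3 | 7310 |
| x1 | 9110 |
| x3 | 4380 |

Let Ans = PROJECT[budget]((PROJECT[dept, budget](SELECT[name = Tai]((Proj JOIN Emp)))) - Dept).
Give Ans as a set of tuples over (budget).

{6010}

Natural join on name: {(3390, p2, Xia, law), (3390, p2, Xia, x1), (5540, x1, Xia, law), (5540, x1, Xia, x1), (6010, ops, Tai, k1), (6010, ops, Tai, p3)}
σ[name = Tai]: keep tuples satisfying name = Tai → {(6010, ops, Tai, k1), (6010, ops, Tai, p3)}
π[dept, budget]: project onto (dept, budget) → {(k1, 6010), (p3, 6010)}
Taking the difference: {(k1, 6010), (p3, 6010)}
π[budget]: project onto (budget) (1 duplicate(s) eliminated) → {6010}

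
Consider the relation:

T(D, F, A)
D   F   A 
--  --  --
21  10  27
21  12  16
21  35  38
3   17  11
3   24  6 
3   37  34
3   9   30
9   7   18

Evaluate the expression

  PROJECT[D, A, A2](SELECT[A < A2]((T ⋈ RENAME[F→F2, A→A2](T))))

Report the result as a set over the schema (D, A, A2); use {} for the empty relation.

ρ[F→F2, A→A2]: schema becomes (D, F2, A2); tuples unchanged.
Natural join on D: {(21, 10, 27, 10, 27), (21, 10, 27, 12, 16), (21, 10, 27, 35, 38), (21, 12, 16, 10, 27), (21, 12, 16, 12, 16), (21, 12, 16, 35, 38), (21, 35, 38, 10, 27), (21, 35, 38, 12, 16), (21, 35, 38, 35, 38), (3, 17, 11, 17, 11), (3, 17, 11, 24, 6), (3, 17, 11, 37, 34), (3, 17, 11, 9, 30), (3, 24, 6, 17, 11), (3, 24, 6, 24, 6), (3, 24, 6, 37, 34), (3, 24, 6, 9, 30), (3, 37, 34, 17, 11), (3, 37, 34, 24, 6), (3, 37, 34, 37, 34), (3, 37, 34, 9, 30), (3, 9, 30, 17, 11), (3, 9, 30, 24, 6), (3, 9, 30, 37, 34), (3, 9, 30, 9, 30), (9, 7, 18, 7, 18)}
Filtering on A < A2 leaves {(21, 10, 27, 35, 38), (21, 12, 16, 10, 27), (21, 12, 16, 35, 38), (3, 17, 11, 37, 34), (3, 17, 11, 9, 30), (3, 24, 6, 17, 11), (3, 24, 6, 37, 34), (3, 24, 6, 9, 30), (3, 9, 30, 37, 34)}.
Keep only column(s) D, A, A2: {(21, 16, 27), (21, 16, 38), (21, 27, 38), (3, 11, 30), (3, 11, 34), (3, 30, 34), (3, 6, 11), (3, 6, 30), (3, 6, 34)}

{(21, 16, 27), (21, 16, 38), (21, 27, 38), (3, 11, 30), (3, 11, 34), (3, 30, 34), (3, 6, 11), (3, 6, 30), (3, 6, 34)}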